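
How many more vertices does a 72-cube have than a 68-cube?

The 72-cube has 2^72 = 4722366482869645213696 vertices. The 68-cube has 2^68 = 295147905179352825856 vertices. Difference: 4722366482869645213696 - 295147905179352825856 = 4427218577690292387840.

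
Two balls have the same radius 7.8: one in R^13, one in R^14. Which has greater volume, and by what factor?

V_13(7.8) ≈ 3.60223e+11, V_14(7.8) ≈ 1.84903e+12. The 14-ball is larger by a factor of 5.133.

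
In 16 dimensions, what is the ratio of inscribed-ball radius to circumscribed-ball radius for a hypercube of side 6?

Ratio = (s/2)/(s√16/2) = 16^(-1/2) ≈ 0.25.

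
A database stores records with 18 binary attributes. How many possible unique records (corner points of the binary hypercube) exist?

Number of vertices = 2^18 = 262144.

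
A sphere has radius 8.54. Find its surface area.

S_3(8.54) = 2·π^(3/2)·(8.54)^2 / Γ(3/2) = 4πr² = 4π·(8.54)² ≈ 916.486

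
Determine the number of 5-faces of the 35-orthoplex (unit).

Number of 5-faces = 2^(5+1) · C(35,5+1) = 64 · 1623160 = 103882240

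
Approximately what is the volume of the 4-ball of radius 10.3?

V_4(10.3) = π^(4/2) · (10.3)^4 / Γ(4/2 + 1) ≈ 55541.6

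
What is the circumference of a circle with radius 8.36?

S_2(8.36) = 2·π^(2/2)·(8.36)^1 / Γ(2/2) = 2πr = 2π·8.36 ≈ 52.5274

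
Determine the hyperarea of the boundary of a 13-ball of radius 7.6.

|∂B_13(7.6)| ≈ 4.3959e+11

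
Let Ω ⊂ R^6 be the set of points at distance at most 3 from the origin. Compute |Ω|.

The n-ball volume is π^(n/2)·r^n/Γ(n/2+1). With n=6, r=3: V = 243·π^3/2 ≈ 3767.26.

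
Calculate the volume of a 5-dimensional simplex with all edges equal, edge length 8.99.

V_5 = √(6) · 8.99^5 / (5! · 2^(5/2)) ≈ 211.894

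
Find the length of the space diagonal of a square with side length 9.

The space diagonal of an n-cube of side s is s√n. Here 9·√2 ≈ 12.7279.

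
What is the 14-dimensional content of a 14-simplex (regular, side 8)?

V = (8^14 / 14!) · √((14+1) / 2^14) ≈ 1.52647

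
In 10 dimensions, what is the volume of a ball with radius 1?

V = π^5/120 ≈ 2.55016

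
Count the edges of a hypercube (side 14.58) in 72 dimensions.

Each of the 2^72 = 4722366482869645213696 vertices has degree 72; total edges = 72·2^72/2 = 170005193383307227693056.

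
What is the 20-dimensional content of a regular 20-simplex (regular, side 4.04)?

Volume = 4.04^20 · √(21/2^20) / 20! ≈ 2.46781e-09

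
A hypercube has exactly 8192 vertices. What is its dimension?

The n-cube has 2^n vertices, and 8192 = 2^13, so n = 13.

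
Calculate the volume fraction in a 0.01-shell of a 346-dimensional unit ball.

1 - (1-0.01)^346 ≈ 0.969113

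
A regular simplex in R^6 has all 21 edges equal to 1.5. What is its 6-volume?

For a regular n-simplex with edge a, V = (a^n / n!)·√((n+1)/2^n). With a=1.5, n=6: V ≈ 0.00523208.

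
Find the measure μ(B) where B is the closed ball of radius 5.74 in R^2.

The n-ball volume is π^(n/2)·r^n/Γ(n/2+1). With n=2, r=5.74: V ≈ 103.508.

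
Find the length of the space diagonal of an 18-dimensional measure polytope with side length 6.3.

||(6.3,6.3,...,6.3)|| = √(18)·6.3 ≈ 26.7286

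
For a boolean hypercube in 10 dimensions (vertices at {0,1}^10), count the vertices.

An n-cube has 2^n vertices; for n = 10 that is 2^10 = 1024.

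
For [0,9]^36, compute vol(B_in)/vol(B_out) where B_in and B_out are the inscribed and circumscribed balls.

Volume scales as r^n, and r_in/r_out = 1/√36, giving (1/√36)^36 ≈ 9.69516e-29.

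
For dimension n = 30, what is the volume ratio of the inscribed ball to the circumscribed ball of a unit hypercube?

V_in/V_out = n^(-n/2) = 30^(-30/2) ≈ 6.96917e-23.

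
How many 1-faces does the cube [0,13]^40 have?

Number of 1-faces = C(40,1)·2^(40-1) = 40·549755813888 = 21990232555520.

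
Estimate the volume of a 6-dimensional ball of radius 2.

The n-ball volume is π^(n/2)·r^n/Γ(n/2+1). With n=6, r=2: V = 32·π^3/3 ≈ 330.734.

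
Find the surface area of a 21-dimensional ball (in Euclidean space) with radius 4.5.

The surface area of an n-ball is 2π^(n/2) r^(n-1) / Γ(n/2). For n=21, r=4.5: 150094635296999121·π^10/4138534400 ≈ 3.39639e+12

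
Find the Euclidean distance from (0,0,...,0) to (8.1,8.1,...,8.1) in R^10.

The space diagonal of an n-cube of side s is s√n. Here 8.1·√10 ≈ 25.6144.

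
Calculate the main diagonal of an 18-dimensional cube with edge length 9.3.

The space diagonal of an n-cube of side s is s√n. Here 9.3·√18 ≈ 39.4566.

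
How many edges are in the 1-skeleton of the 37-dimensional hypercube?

The 37-cube has n·2^(n-1) = 37·2^36 = 37·68719476736 = 2542620639232 edges.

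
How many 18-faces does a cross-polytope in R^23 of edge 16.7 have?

Each 18-face is the convex hull of 19 vertices, one chosen as ±e_i from each of 19 distinct axes: 2^19·C(23,19) = 4642570240.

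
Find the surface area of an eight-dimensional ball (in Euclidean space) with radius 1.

|∂B_8(1)| = π^4/3 ≈ 32.4697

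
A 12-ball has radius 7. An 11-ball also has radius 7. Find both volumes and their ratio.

V_12(7) ≈ 1.84818e+10. V_11(7) ≈ 3.72549e+09. Ratio V_12/V_11 ≈ 4.961.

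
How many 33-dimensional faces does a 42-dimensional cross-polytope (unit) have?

An n-cross-polytope has 2^(k+1)·C(n,k+1) k-faces. Here 2^34·C(42,34) = 17179869184·118030185 = 2027743138063319040.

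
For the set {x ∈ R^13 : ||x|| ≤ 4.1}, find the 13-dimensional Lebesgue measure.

The n-ball volume is π^(n/2)·r^n/Γ(n/2+1). With n=13, r=4.1: V ≈ 8.42425e+07.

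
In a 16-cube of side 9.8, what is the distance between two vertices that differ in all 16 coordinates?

d = √(9.8² + 9.8² + ... + 9.8²) [16 terms] = √(16·9.8²) = 9.8√16 = 39.2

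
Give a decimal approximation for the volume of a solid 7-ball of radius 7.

V = 1882384·π^3/15 ≈ 3.89105e+06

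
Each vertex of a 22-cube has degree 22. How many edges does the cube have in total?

Each of the 2^22 = 4194304 vertices has degree 22; total edges = 22·2^22/2 = 46137344.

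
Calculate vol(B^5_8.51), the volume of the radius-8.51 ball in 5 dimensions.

V_5(8.51) = π^(5/2) · (8.51)^5 / Γ(5/2 + 1) ≈ 234934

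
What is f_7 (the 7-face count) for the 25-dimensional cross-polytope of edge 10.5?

Each 7-face is the convex hull of 8 vertices, one chosen as ±e_i from each of 8 distinct axes: 2^8·C(25,8) = 276883200.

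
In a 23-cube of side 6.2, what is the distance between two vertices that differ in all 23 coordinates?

||(6.2,6.2,...,6.2)|| = √(23)·6.2 ≈ 29.7342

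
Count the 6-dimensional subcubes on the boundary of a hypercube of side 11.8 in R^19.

f_6(19-cube) = (19 choose 6) · 2^13 = 222265344.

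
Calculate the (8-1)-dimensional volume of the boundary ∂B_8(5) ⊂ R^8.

|∂B_8(5)| = 78125·π^4/3 ≈ 2.5367e+06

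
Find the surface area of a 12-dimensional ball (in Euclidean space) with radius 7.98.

|∂B_12(7.98)| ≈ 1.339e+11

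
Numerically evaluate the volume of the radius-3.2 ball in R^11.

Volume = π^{11/2}·(3.2)^11/Γ(13/2) ≈ 678820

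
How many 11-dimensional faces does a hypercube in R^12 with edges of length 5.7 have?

Number of 11-faces = C(12,11) · 2^(12-11) = 12 · 2 = 24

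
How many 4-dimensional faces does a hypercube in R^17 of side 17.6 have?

Choose 4 of 17 axes to span the face (C(17,4) = 2380 ways), then fix each of the remaining 13 coordinates at one of its two extreme values (2^13 = 8192 ways): 2380·8192 = 19496960.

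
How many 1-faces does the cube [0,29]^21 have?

Number of 1-faces = C(21,1)·2^(21-1) = 21·1048576 = 22020096.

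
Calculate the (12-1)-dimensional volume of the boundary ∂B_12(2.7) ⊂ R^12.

The surface area of an n-ball is 2π^(n/2) r^(n-1) / Γ(n/2). For n=12, r=2.7: 890737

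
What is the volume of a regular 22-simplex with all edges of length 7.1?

For a regular n-simplex with edge a, V = (a^n / n!)·√((n+1)/2^n). With a=7.1, n=22: V ≈ 1.11289e-05.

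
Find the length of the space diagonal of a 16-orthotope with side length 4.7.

The space diagonal of an n-cube of side s is s√n. Here 4.7·√16 = 18.8.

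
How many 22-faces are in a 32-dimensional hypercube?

Number of 22-faces = C(32,22) · 2^(32-22) = 64512240 · 1024 = 66060533760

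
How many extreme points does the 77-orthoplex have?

An n-cross-polytope has 2n vertices; here n = 77, giving 154.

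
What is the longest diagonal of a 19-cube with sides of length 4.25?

||(4.25,4.25,...,4.25)|| = √(19)·4.25 ≈ 18.5253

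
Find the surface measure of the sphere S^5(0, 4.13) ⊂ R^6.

|∂B_6(4.13)| ≈ 37256.3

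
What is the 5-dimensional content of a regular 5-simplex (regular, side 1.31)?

V_5 = √(6) · 1.31^5 / (5! · 2^(5/2)) ≈ 0.0139212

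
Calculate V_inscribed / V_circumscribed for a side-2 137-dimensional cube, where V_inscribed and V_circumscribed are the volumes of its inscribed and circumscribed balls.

V_in / V_out = (r_in/r_out)^137 = (1/√137)^137 = 137^(-137/2) ≈ 4.31163e-147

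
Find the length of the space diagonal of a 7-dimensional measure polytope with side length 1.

d = √(1² + 1² + ... + 1²) [7 terms] = √(7·1²) = 1√7 ≈ 2.64575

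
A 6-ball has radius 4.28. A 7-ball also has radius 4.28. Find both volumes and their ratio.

V_6(4.28) ≈ 31765.9. V_7(4.28) ≈ 124304. Ratio V_6/V_7 ≈ 0.2555.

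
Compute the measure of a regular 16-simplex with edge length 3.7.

V_16 = √(17) · 3.7^16 / (16! · 2^(16/2)) ≈ 9.49713e-07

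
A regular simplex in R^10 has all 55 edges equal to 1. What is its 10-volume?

Volume = 1^10 · √(11/2^10) / 10! ≈ 2.85617e-08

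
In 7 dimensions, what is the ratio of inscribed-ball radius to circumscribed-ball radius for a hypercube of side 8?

Ratio = (s/2)/(s√7/2) = 7^(-1/2) ≈ 0.377964.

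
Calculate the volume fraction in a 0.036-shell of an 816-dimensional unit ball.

V(inner)/V(outer) = ((1-0.036)/1)^816 ≈ 1.016e-13, so the shell fraction is 1 - 1.016e-13.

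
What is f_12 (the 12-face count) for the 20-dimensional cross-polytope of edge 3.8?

An n-cross-polytope has 2^(k+1)·C(n,k+1) k-faces. Here 2^13·C(20,13) = 8192·77520 = 635043840.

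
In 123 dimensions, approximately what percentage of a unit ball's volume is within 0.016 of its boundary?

1 - (1-0.016)^123 ≈ 0.86247 ≈ 86.25%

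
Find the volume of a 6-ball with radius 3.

V = 243·π^3/2 ≈ 3767.26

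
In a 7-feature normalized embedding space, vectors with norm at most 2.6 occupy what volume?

The n-ball volume is π^(n/2)·r^n/Γ(n/2+1). With n=7, r=2.6: V ≈ 3794.84.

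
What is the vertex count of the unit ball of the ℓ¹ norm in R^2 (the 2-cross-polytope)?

An n-cross-polytope has 2n vertices; here n = 2, giving 4.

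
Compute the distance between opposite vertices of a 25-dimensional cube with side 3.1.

The space diagonal of an n-cube of side s is s√n. Here 3.1·√25 = 15.5.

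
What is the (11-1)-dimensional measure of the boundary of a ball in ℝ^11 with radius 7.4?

S_11(7.4) = 2·π^(11/2)·(7.4)^10 / Γ(11/2) ≈ 1.0205e+10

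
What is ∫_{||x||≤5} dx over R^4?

The n-ball volume is π^(n/2)·r^n/Γ(n/2+1). With n=4, r=5: V = 625·π^2/2 ≈ 3084.25.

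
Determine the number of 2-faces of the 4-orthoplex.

Number of 2-faces = 2^(2+1) · C(4,2+1) = 8 · 4 = 32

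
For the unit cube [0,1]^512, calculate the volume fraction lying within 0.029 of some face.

1 - (1 - 2·0.029)^512 = 1 - 0.942^512 ≈ 1 - 5.177e-14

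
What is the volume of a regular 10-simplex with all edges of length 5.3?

V_10 = √(11) · 5.3^10 / (10! · 2^(10/2)) ≈ 0.499508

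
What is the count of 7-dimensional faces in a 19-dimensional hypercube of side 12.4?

An n-cube has C(n,k)·2^(n-k) k-faces. Here C(19,7)·2^12 = 50388·4096 = 206389248.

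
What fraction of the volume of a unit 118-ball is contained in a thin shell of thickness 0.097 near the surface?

Shell fraction = 1 - (1-0.097)^118 ≈ 0.999994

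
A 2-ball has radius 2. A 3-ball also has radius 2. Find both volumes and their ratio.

V_2(2) ≈ 12.5664. V_3(2) ≈ 33.5103. Ratio V_2/V_3 ≈ 0.375.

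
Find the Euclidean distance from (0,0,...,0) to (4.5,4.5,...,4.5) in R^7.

||(4.5,4.5,...,4.5)|| = √(7)·4.5 ≈ 11.9059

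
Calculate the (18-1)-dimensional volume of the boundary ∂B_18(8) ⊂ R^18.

|∂B_18(8)| = 35184372088832·π^9/315 ≈ 3.32957e+15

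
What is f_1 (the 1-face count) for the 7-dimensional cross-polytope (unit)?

Each 1-face is the convex hull of 2 vertices, one chosen as ±e_i from each of 2 distinct axes: 2^2·C(7,2) = 84.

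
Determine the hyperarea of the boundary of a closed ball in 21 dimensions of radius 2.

The surface area of an n-ball is 2π^(n/2) r^(n-1) / Γ(n/2). For n=21, r=2: 2147483648·π^10/654729075 ≈ 307162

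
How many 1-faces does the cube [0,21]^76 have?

Each of the 2^76 = 75557863725914323419136 vertices has degree 76; total edges = 76·2^76/2 = 2871198821584744289927168.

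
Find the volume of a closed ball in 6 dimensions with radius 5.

V = 15625·π^3/6 ≈ 80745.5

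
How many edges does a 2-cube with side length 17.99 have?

Each of the 2^2 = 4 vertices has degree 2; total edges = 2·2^2/2 = 4.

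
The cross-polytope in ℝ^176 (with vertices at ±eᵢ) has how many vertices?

Number of vertices = 2n = 352.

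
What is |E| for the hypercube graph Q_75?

Number of 1-faces = C(75,1)·2^(75-1) = 75·18889465931478580854784 = 1416709944860893564108800.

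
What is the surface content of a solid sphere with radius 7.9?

S_3(7.9) = 2·π^(3/2)·(7.9)^2 / Γ(3/2) = 4πr² = 4π·(7.9)² ≈ 784.267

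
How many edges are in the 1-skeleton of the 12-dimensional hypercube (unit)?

An n-cube has n·2^(n-1) edges. With n = 12: 12·2048 = 24576.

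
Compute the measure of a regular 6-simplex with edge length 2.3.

V = (2.3^6 / 6!) · √((6+1) / 2^6) ≈ 0.0679976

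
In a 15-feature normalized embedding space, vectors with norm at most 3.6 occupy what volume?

V_15(3.6) = π^(15/2) · (3.6)^15 / Γ(15/2 + 1) ≈ 8.43272e+07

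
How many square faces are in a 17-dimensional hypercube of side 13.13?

f_2(17-cube) = (17 choose 2) · 2^15 = 4456448.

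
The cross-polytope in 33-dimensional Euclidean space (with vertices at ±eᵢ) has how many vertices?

The 33-dimensional cross-polytope has 2n = 2·33 = 66 vertices.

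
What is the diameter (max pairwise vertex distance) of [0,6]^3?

Diagonal = √3 · 6 ≈ 10.3923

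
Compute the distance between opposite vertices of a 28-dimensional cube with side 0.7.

d = √(0.7² + 0.7² + ... + 0.7²) [28 terms] = √(28·0.7²) = 0.7√28 ≈ 3.70405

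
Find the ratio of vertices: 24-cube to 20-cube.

The 24-cube has 2^24 = 16777216 vertices. The 20-cube has 2^20 = 1048576 vertices. Ratio: 16777216/1048576 = 16.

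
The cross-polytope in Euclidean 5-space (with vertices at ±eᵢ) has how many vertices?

The 5-dimensional cross-polytope has 2n = 2·5 = 10 vertices.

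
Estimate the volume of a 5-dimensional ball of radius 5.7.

Volume = π^{5/2}·(5.7)^5/Γ(7/2) ≈ 31671.8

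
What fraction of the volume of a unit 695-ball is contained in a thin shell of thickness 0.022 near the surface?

1 - (1-0.022)^695 ≈ 0.999999807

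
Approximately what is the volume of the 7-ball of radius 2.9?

The n-ball volume is π^(n/2)·r^n/Γ(n/2+1). With n=7, r=2.9: V ≈ 8150.16.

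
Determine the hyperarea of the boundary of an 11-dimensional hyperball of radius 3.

S_11(3) = 2·π^(11/2)·(3)^10 / Γ(11/2) = 139968·π^5/35 ≈ 1.2238e+06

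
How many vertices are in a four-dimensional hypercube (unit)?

Choose 0 of 4 axes to span the face (C(4,0) = 1 way), then fix each of the remaining 4 coordinates at one of its two extreme values (2^4 = 16 ways): 1·16 = 16.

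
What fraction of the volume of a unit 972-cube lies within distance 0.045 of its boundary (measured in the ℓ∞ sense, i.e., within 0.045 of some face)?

The inner cube has side 1-2·0.045 = 0.91 and volume (0.91)^972 ≈ 1.543e-40, so the shell holds 1 - 1.543e-40 of the volume.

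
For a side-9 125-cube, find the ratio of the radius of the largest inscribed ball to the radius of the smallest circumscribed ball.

Ratio = (s/2)/(s√125/2) = 125^(-1/2) ≈ 0.0894427.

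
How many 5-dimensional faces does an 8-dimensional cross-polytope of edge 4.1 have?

f_5(8-orthoplex) = 2^6 · (8 choose 6) = 1792.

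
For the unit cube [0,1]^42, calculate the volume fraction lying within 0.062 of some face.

1 - (1 - 2·0.062)^42 = 1 - 0.876^42 ≈ 0.996153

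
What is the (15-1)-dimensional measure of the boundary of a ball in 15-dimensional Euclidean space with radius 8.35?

S = n·V_n(r)/r = 15·V_15(8.35)/8.35 (volume-to-surface relation), giving 4.58281e+13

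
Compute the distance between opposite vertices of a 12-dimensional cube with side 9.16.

d = √(9.16² + 9.16² + ... + 9.16²) [12 terms] = √(12·9.16²) = 9.16√12 ≈ 31.7312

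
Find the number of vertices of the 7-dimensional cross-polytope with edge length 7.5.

An n-cross-polytope has 2n vertices; here n = 7, giving 14.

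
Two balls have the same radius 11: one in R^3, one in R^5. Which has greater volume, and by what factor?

V_3(11) ≈ 5575.28, V_5(11) ≈ 847738. The 5-ball is larger by a factor of 152.1.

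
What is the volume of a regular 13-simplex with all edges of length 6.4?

V = (6.4^13 / 13!) · √((13+1) / 2^13) ≈ 0.200645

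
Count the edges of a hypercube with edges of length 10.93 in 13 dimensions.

Each of the 2^13 = 8192 vertices has degree 13; total edges = 13·2^13/2 = 53248.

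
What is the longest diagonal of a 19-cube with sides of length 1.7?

Diagonal = √19 · 1.7 ≈ 7.41013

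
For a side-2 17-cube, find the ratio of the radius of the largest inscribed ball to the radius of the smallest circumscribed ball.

Ratio = (s/2)/(s√17/2) = 17^(-1/2) ≈ 0.242536.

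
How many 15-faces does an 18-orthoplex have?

An n-cross-polytope has 2^(k+1)·C(n,k+1) k-faces. Here 2^16·C(18,16) = 65536·153 = 10027008.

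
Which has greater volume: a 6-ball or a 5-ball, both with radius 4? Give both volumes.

V_6(4) ≈ 21167. V_5(4) ≈ 5390.12. The 6-ball is larger.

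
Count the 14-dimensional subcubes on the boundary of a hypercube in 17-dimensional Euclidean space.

Number of 14-faces = C(17,14) · 2^(17-14) = 680 · 8 = 5440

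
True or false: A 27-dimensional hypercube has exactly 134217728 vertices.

True. The 27-cube has 2^27 = 134217728 vertices.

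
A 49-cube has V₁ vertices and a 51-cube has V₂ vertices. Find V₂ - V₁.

V₁ = 2^49 = 562949953421312. V₂ = 2^51 = 2251799813685248. V₂ - V₁ = 1688849860263936.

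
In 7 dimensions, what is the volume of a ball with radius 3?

The n-ball volume is π^(n/2)·r^n/Γ(n/2+1). With n=7, r=3: V = 11664·π^3/35 ≈ 10333.1.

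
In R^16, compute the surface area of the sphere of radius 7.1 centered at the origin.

S_16(7.1) = 2·π^(16/2)·(7.1)^15 / Γ(16/2) ≈ 2.21143e+13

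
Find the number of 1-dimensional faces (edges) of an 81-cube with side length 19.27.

The 81-cube has n·2^(n-1) = 81·2^80 = 81·1208925819614629174706176 = 97922991388784963151200256 edges.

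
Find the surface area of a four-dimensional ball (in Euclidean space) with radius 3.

S = n·V_n(r)/r = 4·V_4(3)/3 (volume-to-surface relation), giving 54·π^2 ≈ 532.959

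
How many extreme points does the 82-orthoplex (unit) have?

Number of vertices = 2n = 164.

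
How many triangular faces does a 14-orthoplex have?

Each 2-face is the convex hull of 3 vertices, one chosen as ±e_i from each of 3 distinct axes: 2^3·C(14,3) = 2912.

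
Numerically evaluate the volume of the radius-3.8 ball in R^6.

V_6(3.8) = π^(6/2) · (3.8)^6 / Γ(6/2 + 1) ≈ 15559.7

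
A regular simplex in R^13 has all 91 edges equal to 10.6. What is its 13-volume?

Volume = 10.6^13 · √(14/2^13) / 13! ≈ 141.601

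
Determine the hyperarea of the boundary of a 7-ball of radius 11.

S_7(11) = 2·π^(7/2)·(11)^6 / Γ(7/2) = 28344976·π^3/15 ≈ 5.85915e+07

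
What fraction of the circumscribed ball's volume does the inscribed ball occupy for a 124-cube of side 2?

The radii are 2/2 and 2√124/2, so the volume ratio is (1/√124)^124 = 124^{-124/2} ≈ 1.61382e-130.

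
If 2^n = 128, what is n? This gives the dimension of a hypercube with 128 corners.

n = log_2(128) = 7.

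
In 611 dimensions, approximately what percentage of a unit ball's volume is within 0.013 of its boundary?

1 - (1-0.013)^611 ≈ 0.999663 ≈ 99.9663%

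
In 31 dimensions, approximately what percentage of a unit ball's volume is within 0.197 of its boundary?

1 - (1-0.197)^31 ≈ 0.998888 ≈ 99.89%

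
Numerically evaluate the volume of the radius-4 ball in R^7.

The n-ball volume is π^(n/2)·r^n/Γ(n/2+1). With n=7, r=4: V = 262144·π^3/105 ≈ 77410.6.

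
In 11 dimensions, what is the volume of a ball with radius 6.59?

V_11(6.59) = π^(11/2) · (6.59)^11 / Γ(11/2 + 1) ≈ 1.91798e+09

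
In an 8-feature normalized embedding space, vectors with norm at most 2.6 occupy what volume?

The n-ball volume is π^(n/2)·r^n/Γ(n/2+1). With n=8, r=2.6: V ≈ 8475.69.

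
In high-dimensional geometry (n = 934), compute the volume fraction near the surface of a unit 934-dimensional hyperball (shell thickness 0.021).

1 - (1-0.021)^934 ≈ 0.9999999975 ≈ (100 - 2.46e-07)%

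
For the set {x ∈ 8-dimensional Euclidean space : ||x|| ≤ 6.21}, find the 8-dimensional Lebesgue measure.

The n-ball volume is π^(n/2)·r^n/Γ(n/2+1). With n=8, r=6.21: V ≈ 8.97679e+06.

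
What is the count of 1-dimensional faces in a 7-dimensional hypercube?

f_1(7-cube) = (7 choose 1) · 2^6 = 448.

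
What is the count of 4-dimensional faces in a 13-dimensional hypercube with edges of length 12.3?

Choose 4 of 13 axes to span the face (C(13,4) = 715 ways), then fix each of the remaining 9 coordinates at one of its two extreme values (2^9 = 512 ways): 715·512 = 366080.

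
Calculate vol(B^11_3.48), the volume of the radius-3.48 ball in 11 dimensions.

Volume = π^{11/2}·(3.48)^11/Γ(13/2) ≈ 1.70796e+06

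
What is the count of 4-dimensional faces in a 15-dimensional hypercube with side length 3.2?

Choose 4 of 15 axes to span the face (C(15,4) = 1365 ways), then fix each of the remaining 11 coordinates at one of its two extreme values (2^11 = 2048 ways): 1365·2048 = 2795520.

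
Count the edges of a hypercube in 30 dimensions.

The 30-cube has n·2^(n-1) = 30·2^29 = 30·536870912 = 16106127360 edges.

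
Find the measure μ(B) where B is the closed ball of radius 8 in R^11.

V_11(8) = π^(11/2) · (8)^11 / Γ(11/2 + 1) = 549755813888·π^5/10395 ≈ 1.61843e+10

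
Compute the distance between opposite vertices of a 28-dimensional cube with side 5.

d = √(5² + 5² + ... + 5²) [28 terms] = √(28·5²) = 5√28 ≈ 26.4575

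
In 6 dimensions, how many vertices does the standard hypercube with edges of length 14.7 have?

Number of vertices = 2^6 = 64.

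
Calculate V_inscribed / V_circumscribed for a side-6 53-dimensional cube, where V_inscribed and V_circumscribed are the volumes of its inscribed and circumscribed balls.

V_in / V_out = (r_in/r_out)^53 = (1/√53)^53 = 53^(-53/2) ≈ 2.02623e-46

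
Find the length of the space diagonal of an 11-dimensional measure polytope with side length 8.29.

The space diagonal of an n-cube of side s is s√n. Here 8.29·√11 ≈ 27.4948.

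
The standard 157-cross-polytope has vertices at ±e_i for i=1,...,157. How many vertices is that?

An n-cross-polytope has 2n vertices; here n = 157, giving 314.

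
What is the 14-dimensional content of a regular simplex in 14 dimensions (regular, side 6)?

For a regular n-simplex with edge a, V = (a^n / n!)·√((n+1)/2^n). With a=6, n=14: V ≈ 0.0271985.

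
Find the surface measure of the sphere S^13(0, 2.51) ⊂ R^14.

|∂B_14(2.51)| ≈ 1.31676e+06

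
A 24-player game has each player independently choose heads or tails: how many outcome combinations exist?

Number of vertices = 2^24 = 16777216.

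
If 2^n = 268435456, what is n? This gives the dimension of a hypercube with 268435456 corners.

2^n = 268435456 ⇒ n = log_2(268435456) = 28.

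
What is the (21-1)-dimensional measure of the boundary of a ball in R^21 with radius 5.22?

The surface area of an n-ball is 2π^(n/2) r^(n-1) / Γ(n/2). For n=21, r=5.22: 6.60963e+13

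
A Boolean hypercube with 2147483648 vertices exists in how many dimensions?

The n-cube has 2^n vertices, and 2147483648 = 2^31, so n = 31.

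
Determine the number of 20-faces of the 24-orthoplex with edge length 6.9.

Number of 20-faces = 2^(20+1) · C(24,20+1) = 2097152 · 2024 = 4244635648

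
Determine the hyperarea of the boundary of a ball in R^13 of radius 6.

S_13(6) = 2·π^(13/2)·(6)^12 / Γ(13/2) = 10319560704·π^6/385 ≈ 2.57691e+10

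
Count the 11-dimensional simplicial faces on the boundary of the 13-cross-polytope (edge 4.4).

f_11(13-orthoplex) = 2^12 · (13 choose 12) = 53248.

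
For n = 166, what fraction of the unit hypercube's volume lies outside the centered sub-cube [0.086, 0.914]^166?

The inner cube has side 1-2·0.086 = 0.828 and volume (0.828)^166 ≈ 2.472e-14, so the shell holds 1 - 2.472e-14 of the volume.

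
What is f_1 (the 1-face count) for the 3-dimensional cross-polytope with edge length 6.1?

f_1(3-orthoplex) = 2^2 · (3 choose 2) = 12.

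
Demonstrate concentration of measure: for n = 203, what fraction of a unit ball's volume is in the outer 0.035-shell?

1 - (1-0.035)^203 ≈ 0.999277 ≈ 99.93%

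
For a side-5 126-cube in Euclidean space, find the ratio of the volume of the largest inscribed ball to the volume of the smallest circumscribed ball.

The radii are 5/2 and 5√126/2, so the volume ratio is (1/√126)^126 = 126^{-126/2} ≈ 4.74958e-133.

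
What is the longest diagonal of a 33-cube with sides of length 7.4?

||(7.4,7.4,...,7.4)|| = √(33)·7.4 ≈ 42.5098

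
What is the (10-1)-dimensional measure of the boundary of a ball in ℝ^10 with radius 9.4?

S = n·V_n(r)/r = 10·V_10(9.4)/9.4 (volume-to-surface relation), giving 1.46123e+10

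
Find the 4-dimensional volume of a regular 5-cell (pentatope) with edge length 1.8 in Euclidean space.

V_4 = √(5) · 1.8^4 / (4! · 2^(4/2)) ≈ 0.244514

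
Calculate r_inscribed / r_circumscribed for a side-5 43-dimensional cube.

Ratio = (s/2)/(s√43/2) = 43^(-1/2) ≈ 0.152499.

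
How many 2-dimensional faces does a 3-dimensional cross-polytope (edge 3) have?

Each 2-face is the convex hull of 3 vertices, one chosen as ±e_i from each of 3 distinct axes: 2^3·C(3,3) = 8.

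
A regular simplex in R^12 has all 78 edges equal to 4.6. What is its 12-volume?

Volume = 4.6^12 · √(13/2^12) / 12! ≈ 0.0105572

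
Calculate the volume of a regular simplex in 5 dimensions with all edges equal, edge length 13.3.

For a regular n-simplex with edge a, V = (a^n / n!)·√((n+1)/2^n). With a=13.3, n=5: V ≈ 1501.68.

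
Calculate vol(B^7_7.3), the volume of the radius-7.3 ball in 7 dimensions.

V_7(7.3) = π^(7/2) · (7.3)^7 / Γ(7/2 + 1) ≈ 5.21964e+06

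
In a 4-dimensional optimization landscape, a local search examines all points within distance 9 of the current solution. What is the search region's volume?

Volume = π^{4/2}·(9)^4/Γ(3) = 6561·π^2/2 ≈ 32377.2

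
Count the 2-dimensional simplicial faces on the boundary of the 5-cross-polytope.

Each 2-face is the convex hull of 3 vertices, one chosen as ±e_i from each of 3 distinct axes: 2^3·C(5,3) = 80.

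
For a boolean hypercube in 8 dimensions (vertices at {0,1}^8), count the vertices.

The 8-cube has 2^8 = 256 vertices.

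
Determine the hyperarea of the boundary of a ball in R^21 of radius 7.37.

|∂B_21(7.37)| ≈ 6.54812e+16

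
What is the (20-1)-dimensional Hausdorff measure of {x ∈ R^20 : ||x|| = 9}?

The surface area of an n-ball is 2π^(n/2) r^(n-1) / Γ(n/2). For n=20, r=9: 16677181699666569·π^10/2240 ≈ 6.97226e+17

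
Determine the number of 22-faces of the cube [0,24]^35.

f_22(35-cube) = (35 choose 22) · 2^13 = 12094159257600.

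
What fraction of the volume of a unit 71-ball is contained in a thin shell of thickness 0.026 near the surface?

Shell fraction = 1 - (1-0.026)^71 ≈ 0.845941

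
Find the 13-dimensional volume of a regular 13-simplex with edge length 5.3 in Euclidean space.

For a regular n-simplex with edge a, V = (a^n / n!)·√((n+1)/2^n). With a=5.3, n=13: V ≈ 0.0172852.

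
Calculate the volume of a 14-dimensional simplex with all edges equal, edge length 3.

V_14 = √(15) · 3^14 / (14! · 2^(14/2)) ≈ 1.66006e-06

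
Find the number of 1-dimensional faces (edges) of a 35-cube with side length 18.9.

Number of 1-faces = C(35,1)·2^(35-1) = 35·17179869184 = 601295421440.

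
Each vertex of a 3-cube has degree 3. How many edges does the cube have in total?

Each of the 2^3 = 8 vertices has degree 3; total edges = 3·2^3/2 = 12.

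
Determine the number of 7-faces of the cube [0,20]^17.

f_7(17-cube) = (17 choose 7) · 2^10 = 19914752.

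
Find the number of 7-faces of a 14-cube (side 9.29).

Number of 7-faces = C(14,7) · 2^(14-7) = 3432 · 128 = 439296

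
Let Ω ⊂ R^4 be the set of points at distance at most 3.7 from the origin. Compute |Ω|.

The n-ball volume is π^(n/2)·r^n/Γ(n/2+1). With n=4, r=3.7: V ≈ 924.861.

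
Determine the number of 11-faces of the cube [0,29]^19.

An n-cube has C(n,k)·2^(n-k) k-faces. Here C(19,11)·2^8 = 75582·256 = 19348992.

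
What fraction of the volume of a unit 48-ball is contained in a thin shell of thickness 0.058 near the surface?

V(inner)/V(outer) = ((1-0.058)/1)^48 ≈ 0.05681, so the shell fraction is 0.943188.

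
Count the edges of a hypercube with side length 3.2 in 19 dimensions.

Each of the 2^19 = 524288 vertices has degree 19; total edges = 19·2^19/2 = 4980736.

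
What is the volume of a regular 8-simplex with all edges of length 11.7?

V_8 = √(9) · 11.7^8 / (8! · 2^(8/2)) ≈ 1632.93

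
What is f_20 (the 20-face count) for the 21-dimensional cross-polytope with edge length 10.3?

f_20(21-orthoplex) = 2^21 · (21 choose 21) = 2097152.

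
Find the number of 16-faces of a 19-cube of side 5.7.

Choose 16 of 19 axes to span the face (C(19,16) = 969 ways), then fix each of the remaining 3 coordinates at one of its two extreme values (2^3 = 8 ways): 969·8 = 7752.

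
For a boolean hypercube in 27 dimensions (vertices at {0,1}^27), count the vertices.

An n-cube has 2^n vertices; for n = 27 that is 2^27 = 134217728.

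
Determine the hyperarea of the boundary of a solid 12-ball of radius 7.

|∂B_12(7)| = 1977326743·π^6/60 ≈ 3.1683e+10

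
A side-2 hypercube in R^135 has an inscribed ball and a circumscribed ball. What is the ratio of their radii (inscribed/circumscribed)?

Ratio = (s/2)/(s√135/2) = 135^(-1/2) ≈ 0.0860663.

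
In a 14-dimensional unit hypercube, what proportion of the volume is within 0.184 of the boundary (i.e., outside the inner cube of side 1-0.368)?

1 - (1 - 2·0.184)^14 = 1 - 0.632^14 ≈ 0.998378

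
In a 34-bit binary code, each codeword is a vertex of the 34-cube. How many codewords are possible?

The 34-cube has 2^34 = 17179869184 vertices.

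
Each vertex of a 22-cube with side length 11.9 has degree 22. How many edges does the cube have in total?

An n-cube has n·2^(n-1) edges. With n = 22: 22·2097152 = 46137344.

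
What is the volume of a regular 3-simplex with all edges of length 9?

Volume = (√2/12) · 9³ = 85.9135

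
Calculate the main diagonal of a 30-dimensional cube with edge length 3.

d = √(3² + 3² + ... + 3²) [30 terms] = √(30·3²) = 3√30 ≈ 16.4317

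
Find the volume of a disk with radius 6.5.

The n-ball volume is π^(n/2)·r^n/Γ(n/2+1). With n=2, r=6.5: V = 169·π/4 ≈ 132.732.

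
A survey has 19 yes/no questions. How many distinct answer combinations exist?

Number of vertices = 2^19 = 524288.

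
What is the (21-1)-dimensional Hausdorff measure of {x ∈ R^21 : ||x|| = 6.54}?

The surface area of an n-ball is 2π^(n/2) r^(n-1) / Γ(n/2). For n=21, r=6.54: 6.00236e+15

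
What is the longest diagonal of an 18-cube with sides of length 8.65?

Diagonal = √18 · 8.65 ≈ 36.6988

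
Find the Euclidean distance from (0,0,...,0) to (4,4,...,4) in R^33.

Diagonal = √33 · 4 ≈ 22.9783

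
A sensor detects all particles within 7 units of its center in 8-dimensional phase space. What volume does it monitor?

The n-ball volume is π^(n/2)·r^n/Γ(n/2+1). With n=8, r=7: V = 5764801·π^4/24 ≈ 2.33977e+07.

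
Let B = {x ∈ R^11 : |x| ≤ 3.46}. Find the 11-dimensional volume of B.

The n-ball volume is π^(n/2)·r^n/Γ(n/2+1). With n=11, r=3.46: V ≈ 1.60303e+06.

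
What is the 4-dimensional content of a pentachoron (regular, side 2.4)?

V_4 = √(5) · 2.4^4 / (4! · 2^(4/2)) ≈ 0.772785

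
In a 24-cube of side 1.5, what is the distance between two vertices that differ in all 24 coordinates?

Diagonal = √24 · 1.5 ≈ 7.34847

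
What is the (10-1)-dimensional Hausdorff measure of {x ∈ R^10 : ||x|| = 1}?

The surface area of an n-ball is 2π^(n/2) r^(n-1) / Γ(n/2). For n=10, r=1: π^5/12 ≈ 25.5016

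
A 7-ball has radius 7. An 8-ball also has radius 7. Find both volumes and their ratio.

V_7(7) ≈ 3.89105e+06. V_8(7) ≈ 2.33977e+07. Ratio V_7/V_8 ≈ 0.1663.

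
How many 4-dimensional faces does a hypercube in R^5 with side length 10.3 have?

An n-cube has C(n,k)·2^(n-k) k-faces. Here C(5,4)·2^1 = 5·2 = 10.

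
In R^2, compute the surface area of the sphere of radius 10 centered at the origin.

S_2(10) = 2·π^(2/2)·(10)^1 / Γ(2/2) = 2πr = 2π·10 ≈ 62.8319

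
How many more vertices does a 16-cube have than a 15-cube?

The 16-cube has 2^16 = 65536 vertices. The 15-cube has 2^15 = 32768 vertices. Difference: 65536 - 32768 = 32768.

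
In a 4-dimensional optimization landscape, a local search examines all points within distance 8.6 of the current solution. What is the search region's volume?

V_4(8.6) = π^(4/2) · (8.6)^4 / Γ(4/2 + 1) ≈ 26993.8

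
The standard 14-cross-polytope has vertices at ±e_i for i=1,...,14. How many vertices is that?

The 14-dimensional cross-polytope has 2n = 2·14 = 28 vertices.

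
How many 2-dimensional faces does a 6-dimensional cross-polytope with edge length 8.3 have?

f_2(6-orthoplex) = 2^3 · (6 choose 3) = 160.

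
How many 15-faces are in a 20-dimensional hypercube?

Number of 15-faces = C(20,15) · 2^(20-15) = 15504 · 32 = 496128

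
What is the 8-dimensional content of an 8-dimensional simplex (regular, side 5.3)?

Volume = 5.3^8 · √(9/2^8) / 8! ≈ 2.89526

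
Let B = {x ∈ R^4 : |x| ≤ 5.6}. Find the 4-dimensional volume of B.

V_4(5.6) = π^(4/2) · (5.6)^4 / Γ(4/2 + 1) ≈ 4853.13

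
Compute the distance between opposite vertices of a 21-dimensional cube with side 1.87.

d = √(1.87² + 1.87² + ... + 1.87²) [21 terms] = √(21·1.87²) = 1.87√21 ≈ 8.56942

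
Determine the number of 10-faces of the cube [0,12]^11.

An n-cube has C(n,k)·2^(n-k) k-faces. Here C(11,10)·2^1 = 11·2 = 22.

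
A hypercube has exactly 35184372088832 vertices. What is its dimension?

Since 2^n = 35184372088832, we have n = 45.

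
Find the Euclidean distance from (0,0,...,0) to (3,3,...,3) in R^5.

d = √(3² + 3² + ... + 3²) [5 terms] = √(5·3²) = 3√5 ≈ 6.7082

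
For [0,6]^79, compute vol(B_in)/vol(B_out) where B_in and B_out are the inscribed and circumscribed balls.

Volume scales as r^n, and r_in/r_out = 1/√79, giving (1/√79)^79 ≈ 1.10594e-75.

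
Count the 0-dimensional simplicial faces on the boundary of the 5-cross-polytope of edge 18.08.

f_0(5-orthoplex) = 2^1 · (5 choose 1) = 10.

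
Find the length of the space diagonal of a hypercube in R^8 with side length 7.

||(7,7,...,7)|| = √(8)·7 ≈ 19.799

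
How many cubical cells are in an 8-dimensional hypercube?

An n-cube has C(n,k)·2^(n-k) k-faces. Here C(8,3)·2^5 = 56·32 = 1792.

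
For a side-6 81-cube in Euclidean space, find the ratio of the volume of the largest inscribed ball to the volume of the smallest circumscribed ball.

Volume scales as r^n, and r_in/r_out = 1/√81, giving (1/√81)^81 ≈ 5.08577e-78.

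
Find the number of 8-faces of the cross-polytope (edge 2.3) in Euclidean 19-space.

Each 8-face is the convex hull of 9 vertices, one chosen as ±e_i from each of 9 distinct axes: 2^9·C(19,9) = 47297536.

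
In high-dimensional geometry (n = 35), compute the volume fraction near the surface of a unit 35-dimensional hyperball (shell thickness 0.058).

1 - (1-0.058)^35 ≈ 0.876467 ≈ 87.65%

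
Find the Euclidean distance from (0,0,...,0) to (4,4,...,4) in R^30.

The space diagonal of an n-cube of side s is s√n. Here 4·√30 ≈ 21.9089.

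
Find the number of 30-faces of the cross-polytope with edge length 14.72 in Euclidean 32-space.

Number of 30-faces = 2^(30+1) · C(32,30+1) = 2147483648 · 32 = 68719476736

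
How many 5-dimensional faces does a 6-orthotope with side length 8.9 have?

Number of 5-faces = C(6,5) · 2^(6-5) = 6 · 2 = 12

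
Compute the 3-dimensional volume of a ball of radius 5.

Volume = π^{3/2}·(5)^3/Γ(5/2) = 500·π/3 ≈ 523.599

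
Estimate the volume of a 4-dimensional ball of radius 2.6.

V_4(2.6) = π^(4/2) · (2.6)^4 / Γ(4/2 + 1) ≈ 225.509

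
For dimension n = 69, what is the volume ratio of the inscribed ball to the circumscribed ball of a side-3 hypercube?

V_in / V_out = (r_in/r_out)^69 = (1/√69)^69 = 69^(-69/2) ≈ 3.62833e-64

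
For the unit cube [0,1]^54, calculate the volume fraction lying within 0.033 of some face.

1 - (1 - 2·0.033)^54 = 1 - 0.934^54 ≈ 0.974954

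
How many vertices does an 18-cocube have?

An n-cross-polytope has 2^(k+1)·C(n,k+1) k-faces. Here 2^1·C(18,1) = 2·18 = 36.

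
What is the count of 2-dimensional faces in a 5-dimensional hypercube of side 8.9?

f_2(5-cube) = (5 choose 2) · 2^3 = 80.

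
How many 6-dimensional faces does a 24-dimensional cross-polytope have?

Each 6-face is the convex hull of 7 vertices, one chosen as ±e_i from each of 7 distinct axes: 2^7·C(24,7) = 44301312.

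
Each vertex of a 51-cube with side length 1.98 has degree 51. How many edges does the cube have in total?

The 51-cube has n·2^(n-1) = 51·2^50 = 51·1125899906842624 = 57420895248973824 edges.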